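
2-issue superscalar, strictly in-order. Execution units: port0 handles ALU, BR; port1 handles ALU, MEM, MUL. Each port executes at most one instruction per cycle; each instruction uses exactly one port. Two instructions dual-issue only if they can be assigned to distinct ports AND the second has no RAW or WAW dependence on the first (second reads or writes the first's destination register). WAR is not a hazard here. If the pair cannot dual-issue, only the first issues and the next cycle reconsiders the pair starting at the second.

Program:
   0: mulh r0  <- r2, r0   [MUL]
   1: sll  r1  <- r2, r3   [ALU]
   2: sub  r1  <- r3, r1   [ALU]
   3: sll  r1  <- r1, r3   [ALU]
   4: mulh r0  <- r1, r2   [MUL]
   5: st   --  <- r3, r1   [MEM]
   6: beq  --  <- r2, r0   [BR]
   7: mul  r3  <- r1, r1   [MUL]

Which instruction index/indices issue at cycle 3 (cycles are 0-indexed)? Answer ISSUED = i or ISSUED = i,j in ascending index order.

ISSUED = 4

#0 head=0: mulh+sll i0/i1 pair
#1 head=2: sub i2 RAW+WAW r1
#2 head=3: sll i3 RAW r1
#3 head=4: mulh i4 no-port MUL/MEM
#4 head=5: st+beq i5/i6 pair
#5 head=7: mul i7 tail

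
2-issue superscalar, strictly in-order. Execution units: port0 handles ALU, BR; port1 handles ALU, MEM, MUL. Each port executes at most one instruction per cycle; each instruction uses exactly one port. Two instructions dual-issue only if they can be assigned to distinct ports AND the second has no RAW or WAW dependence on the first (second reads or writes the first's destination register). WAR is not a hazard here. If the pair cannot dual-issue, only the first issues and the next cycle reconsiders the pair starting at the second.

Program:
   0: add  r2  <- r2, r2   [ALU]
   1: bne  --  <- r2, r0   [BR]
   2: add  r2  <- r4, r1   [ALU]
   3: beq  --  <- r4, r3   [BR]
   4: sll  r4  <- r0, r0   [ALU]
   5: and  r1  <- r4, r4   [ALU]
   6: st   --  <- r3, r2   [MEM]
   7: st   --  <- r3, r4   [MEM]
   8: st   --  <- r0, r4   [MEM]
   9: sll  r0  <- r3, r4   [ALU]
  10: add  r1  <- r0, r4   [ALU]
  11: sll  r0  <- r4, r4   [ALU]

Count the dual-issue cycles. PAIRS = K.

c0: i0 add  RAW r2
c1: i1,i2 bne/add  2-wide
c2: i3,i4 beq/sll  2-wide
c3: i5,i6 and/st  2-wide
c4: i7 st  no-port MEM/MEM
c5: i8,i9 st/sll  2-wide
c6: i10,i11 add/sll  2-wide

PAIRS = 5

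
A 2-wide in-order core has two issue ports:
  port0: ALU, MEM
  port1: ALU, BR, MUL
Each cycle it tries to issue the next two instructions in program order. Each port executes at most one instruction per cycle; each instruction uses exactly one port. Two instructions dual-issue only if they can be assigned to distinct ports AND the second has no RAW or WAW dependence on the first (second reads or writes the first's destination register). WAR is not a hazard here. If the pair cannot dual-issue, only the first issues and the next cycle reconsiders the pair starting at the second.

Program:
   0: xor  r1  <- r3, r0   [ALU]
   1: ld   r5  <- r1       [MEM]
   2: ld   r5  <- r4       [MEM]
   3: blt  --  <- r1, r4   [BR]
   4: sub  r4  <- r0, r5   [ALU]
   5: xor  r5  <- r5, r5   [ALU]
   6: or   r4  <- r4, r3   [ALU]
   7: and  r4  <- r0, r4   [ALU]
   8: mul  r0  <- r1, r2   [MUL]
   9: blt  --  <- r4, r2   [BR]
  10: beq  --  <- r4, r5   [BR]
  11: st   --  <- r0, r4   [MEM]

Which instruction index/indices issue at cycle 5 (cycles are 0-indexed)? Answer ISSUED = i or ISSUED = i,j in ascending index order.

  cy0 -> i0 (xor.ALU) RAW r1
  cy1 -> i1 (ld.MEM) no-port MEM/MEM
  cy2 -> i2/i3 (ld.MEM+blt.BR) pair
  cy3 -> i4/i5 (sub.ALU+xor.ALU) pair
  cy4 -> i6 (or.ALU) RAW+WAW r4
  cy5 -> i7/i8 (and.ALU+mul.MUL) pair
  cy6 -> i9 (blt.BR) no-port BR/BR
  cy7 -> i10/i11 (beq.BR+st.MEM) pair

ISSUED = 7,8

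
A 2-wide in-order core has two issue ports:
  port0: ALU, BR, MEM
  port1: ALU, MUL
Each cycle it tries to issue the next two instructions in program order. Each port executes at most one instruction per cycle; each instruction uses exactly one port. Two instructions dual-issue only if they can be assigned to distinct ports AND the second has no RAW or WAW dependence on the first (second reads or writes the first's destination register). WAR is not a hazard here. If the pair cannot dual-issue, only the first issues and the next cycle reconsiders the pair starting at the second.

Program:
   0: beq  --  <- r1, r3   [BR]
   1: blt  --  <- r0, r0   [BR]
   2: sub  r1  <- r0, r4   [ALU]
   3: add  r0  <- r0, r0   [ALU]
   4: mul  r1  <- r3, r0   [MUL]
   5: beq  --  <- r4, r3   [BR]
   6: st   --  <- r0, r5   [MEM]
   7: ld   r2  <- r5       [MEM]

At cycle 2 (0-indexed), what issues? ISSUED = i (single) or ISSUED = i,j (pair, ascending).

ISSUED = 3

t=0 i0:beq.BR ; no-port BR/BR
t=1 i1,i2:blt.BR sub.ALU ; dual
t=2 i3:add.ALU ; RAW r0
t=3 i4,i5:mul.MUL beq.BR ; dual
t=4 i6:st.MEM ; no-port MEM/MEM
t=5 i7:ld.MEM ; tail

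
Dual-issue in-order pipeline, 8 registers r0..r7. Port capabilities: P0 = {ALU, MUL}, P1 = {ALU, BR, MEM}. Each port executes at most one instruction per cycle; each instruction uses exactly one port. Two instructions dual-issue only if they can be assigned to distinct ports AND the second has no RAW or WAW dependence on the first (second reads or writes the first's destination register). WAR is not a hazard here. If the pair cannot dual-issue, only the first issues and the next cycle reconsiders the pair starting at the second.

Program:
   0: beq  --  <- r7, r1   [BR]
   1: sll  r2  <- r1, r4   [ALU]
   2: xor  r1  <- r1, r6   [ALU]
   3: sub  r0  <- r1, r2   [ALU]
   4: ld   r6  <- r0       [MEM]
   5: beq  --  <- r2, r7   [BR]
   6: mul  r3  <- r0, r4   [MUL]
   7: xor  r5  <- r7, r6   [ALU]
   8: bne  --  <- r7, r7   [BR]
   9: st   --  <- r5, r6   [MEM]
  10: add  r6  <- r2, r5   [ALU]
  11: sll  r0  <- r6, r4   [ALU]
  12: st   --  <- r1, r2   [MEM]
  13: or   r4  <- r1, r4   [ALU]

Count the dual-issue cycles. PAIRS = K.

PAIRS = 5

#0 head=0: beq;sll i0/i1 dual
#1 head=2: xor i2 RAW r1
#2 head=3: sub i3 RAW r0
#3 head=4: ld i4 no-port MEM/BR
#4 head=5: beq;mul i5/i6 dual
#5 head=7: xor;bne i7/i8 dual
#6 head=9: st;add i9/i10 dual
#7 head=11: sll;st i11/i12 dual
#8 head=13: or i13 tail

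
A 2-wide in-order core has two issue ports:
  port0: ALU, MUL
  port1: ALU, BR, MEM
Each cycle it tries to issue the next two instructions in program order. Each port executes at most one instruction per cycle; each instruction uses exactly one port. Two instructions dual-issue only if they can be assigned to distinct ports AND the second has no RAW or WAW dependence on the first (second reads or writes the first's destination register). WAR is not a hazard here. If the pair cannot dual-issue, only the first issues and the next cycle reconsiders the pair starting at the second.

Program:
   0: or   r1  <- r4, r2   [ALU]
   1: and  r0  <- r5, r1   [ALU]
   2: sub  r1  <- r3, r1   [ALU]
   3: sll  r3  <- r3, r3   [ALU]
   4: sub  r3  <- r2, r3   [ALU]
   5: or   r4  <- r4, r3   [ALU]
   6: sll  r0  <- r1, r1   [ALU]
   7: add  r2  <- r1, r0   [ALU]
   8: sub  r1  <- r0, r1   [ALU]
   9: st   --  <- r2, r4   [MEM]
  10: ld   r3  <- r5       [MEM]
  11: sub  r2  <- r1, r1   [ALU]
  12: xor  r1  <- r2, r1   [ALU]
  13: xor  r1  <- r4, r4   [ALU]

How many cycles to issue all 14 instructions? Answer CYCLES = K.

CYCLES = 10

#0 head=0: or i0 RAW r1
#1 head=1: and/sub i1+i2 pair
#2 head=3: sll i3 RAW+WAW r3
#3 head=4: sub i4 RAW r3
#4 head=5: or/sll i5+i6 pair
#5 head=7: add/sub i7+i8 pair
#6 head=9: st i9 no-port MEM/MEM
#7 head=10: ld/sub i10+i11 pair
#8 head=12: xor i12 WAW r1
#9 head=13: xor i13 tail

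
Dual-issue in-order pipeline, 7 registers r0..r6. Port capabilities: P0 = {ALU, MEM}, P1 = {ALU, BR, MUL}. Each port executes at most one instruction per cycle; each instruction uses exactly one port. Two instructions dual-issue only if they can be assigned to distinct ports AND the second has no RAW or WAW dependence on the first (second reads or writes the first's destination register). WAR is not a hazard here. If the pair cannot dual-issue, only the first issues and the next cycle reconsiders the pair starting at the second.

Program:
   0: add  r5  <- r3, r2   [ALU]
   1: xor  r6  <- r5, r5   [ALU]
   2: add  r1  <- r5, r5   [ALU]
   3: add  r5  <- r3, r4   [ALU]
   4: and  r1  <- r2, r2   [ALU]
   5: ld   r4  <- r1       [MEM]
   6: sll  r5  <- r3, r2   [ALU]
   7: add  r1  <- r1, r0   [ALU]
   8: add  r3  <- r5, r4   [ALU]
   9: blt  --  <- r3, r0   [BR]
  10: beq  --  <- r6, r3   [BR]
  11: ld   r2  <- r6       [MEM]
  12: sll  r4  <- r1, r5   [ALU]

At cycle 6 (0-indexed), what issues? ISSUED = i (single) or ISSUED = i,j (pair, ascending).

  cy0 -> i0 (add) RAW r5
  cy1 -> i1,i2 (xor+add) 2-wide
  cy2 -> i3,i4 (add+and) 2-wide
  cy3 -> i5,i6 (ld+sll) 2-wide
  cy4 -> i7,i8 (add+add) 2-wide
  cy5 -> i9 (blt) no-port BR/BR
  cy6 -> i10,i11 (beq+ld) 2-wide
  cy7 -> i12 (sll) tail

ISSUED = 10,11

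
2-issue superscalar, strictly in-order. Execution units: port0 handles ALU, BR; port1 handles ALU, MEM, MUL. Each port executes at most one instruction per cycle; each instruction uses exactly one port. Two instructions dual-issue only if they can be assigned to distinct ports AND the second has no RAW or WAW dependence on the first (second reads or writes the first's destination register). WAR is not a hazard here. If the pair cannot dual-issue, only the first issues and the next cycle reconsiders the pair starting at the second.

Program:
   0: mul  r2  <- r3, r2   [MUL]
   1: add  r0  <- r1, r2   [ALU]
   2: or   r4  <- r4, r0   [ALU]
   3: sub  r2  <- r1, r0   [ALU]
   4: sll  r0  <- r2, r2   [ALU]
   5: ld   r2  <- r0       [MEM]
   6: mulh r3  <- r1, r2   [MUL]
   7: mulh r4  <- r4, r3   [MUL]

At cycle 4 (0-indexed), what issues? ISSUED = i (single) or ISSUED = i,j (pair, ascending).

ISSUED = 5

  cy0 -> i0 (mul) RAW r2
  cy1 -> i1 (add) RAW r0
  cy2 -> i2+i3 (or sub) 2-wide
  cy3 -> i4 (sll) RAW r0
  cy4 -> i5 (ld) no-port MEM/MUL
  cy5 -> i6 (mulh) no-port MUL/MUL
  cy6 -> i7 (mulh) tail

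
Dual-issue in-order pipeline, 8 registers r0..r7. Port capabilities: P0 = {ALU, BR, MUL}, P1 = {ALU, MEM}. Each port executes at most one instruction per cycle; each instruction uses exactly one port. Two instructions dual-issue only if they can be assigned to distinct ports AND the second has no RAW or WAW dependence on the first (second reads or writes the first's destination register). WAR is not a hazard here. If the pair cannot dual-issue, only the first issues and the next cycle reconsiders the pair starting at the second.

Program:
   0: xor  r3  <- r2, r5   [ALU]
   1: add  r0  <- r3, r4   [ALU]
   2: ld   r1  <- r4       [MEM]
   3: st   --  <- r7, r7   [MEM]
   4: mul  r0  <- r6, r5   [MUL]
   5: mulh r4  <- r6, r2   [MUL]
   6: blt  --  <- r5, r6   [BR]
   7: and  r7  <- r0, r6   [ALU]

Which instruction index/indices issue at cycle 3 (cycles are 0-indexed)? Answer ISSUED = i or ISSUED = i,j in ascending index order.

ISSUED = 5

  cy0 -> i0 (xor) RAW r3
  cy1 -> i1,i2 (add;ld) 2-wide
  cy2 -> i3,i4 (st;mul) 2-wide
  cy3 -> i5 (mulh) no-port MUL/BR
  cy4 -> i6,i7 (blt;and) 2-wide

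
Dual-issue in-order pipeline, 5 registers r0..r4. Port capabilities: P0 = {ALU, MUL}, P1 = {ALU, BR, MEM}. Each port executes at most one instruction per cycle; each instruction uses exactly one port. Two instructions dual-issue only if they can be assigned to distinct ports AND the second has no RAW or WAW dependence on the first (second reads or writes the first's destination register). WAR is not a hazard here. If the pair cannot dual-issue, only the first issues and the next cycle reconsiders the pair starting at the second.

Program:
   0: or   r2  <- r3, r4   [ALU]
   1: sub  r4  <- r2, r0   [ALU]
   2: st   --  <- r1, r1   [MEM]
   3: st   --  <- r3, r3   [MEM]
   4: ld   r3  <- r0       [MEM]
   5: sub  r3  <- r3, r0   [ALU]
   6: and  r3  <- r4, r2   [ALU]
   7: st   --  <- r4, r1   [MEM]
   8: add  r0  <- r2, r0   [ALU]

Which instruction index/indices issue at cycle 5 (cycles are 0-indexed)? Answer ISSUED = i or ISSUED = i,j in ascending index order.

c0: i0 or.ALU  RAW r2
c1: i1,i2 sub.ALU/st.MEM  dual
c2: i3 st.MEM  no-port MEM/MEM
c3: i4 ld.MEM  RAW+WAW r3
c4: i5 sub.ALU  WAW r3
c5: i6,i7 and.ALU/st.MEM  dual
c6: i8 add.ALU  tail

ISSUED = 6,7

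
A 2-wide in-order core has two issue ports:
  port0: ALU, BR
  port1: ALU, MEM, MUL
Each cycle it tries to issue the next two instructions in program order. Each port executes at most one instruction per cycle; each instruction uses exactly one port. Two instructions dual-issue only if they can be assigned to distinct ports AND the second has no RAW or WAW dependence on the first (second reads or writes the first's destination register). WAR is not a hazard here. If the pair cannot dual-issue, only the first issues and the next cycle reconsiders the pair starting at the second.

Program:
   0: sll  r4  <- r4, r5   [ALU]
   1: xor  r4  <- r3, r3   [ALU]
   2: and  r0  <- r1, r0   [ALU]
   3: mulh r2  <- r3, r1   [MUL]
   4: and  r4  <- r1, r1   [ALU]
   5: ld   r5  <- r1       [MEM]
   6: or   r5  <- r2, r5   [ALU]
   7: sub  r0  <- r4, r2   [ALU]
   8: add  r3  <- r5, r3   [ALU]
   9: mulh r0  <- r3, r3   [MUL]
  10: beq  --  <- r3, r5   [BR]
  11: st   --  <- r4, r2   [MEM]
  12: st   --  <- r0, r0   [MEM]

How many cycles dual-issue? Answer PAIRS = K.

PAIRS = 4

[0] i0  sll  -- WAW r4
[1] i1,i2  xor+and  -- pair
[2] i3,i4  mulh+and  -- pair
[3] i5  ld  -- RAW+WAW r5
[4] i6,i7  or+sub  -- pair
[5] i8  add  -- RAW r3
[6] i9,i10  mulh+beq  -- pair
[7] i11  st  -- no-port MEM/MEM
[8] i12  st  -- tail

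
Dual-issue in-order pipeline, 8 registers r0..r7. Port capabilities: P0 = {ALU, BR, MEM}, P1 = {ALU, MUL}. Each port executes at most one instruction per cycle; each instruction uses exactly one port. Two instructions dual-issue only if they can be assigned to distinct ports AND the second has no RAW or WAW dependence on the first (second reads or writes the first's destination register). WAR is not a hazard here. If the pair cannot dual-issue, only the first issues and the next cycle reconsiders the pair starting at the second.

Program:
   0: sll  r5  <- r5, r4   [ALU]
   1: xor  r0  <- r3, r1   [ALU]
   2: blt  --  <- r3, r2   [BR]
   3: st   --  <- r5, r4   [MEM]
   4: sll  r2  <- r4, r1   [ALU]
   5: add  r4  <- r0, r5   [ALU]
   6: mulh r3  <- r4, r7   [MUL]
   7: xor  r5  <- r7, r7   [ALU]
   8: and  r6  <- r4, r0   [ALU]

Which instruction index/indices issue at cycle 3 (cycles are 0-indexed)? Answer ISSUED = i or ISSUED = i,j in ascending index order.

ISSUED = 5

#0 head=0: sll.ALU;xor.ALU i0/i1 2-wide
#1 head=2: blt.BR i2 no-port BR/MEM
#2 head=3: st.MEM;sll.ALU i3/i4 2-wide
#3 head=5: add.ALU i5 RAW r4
#4 head=6: mulh.MUL;xor.ALU i6/i7 2-wide
#5 head=8: and.ALU i8 tail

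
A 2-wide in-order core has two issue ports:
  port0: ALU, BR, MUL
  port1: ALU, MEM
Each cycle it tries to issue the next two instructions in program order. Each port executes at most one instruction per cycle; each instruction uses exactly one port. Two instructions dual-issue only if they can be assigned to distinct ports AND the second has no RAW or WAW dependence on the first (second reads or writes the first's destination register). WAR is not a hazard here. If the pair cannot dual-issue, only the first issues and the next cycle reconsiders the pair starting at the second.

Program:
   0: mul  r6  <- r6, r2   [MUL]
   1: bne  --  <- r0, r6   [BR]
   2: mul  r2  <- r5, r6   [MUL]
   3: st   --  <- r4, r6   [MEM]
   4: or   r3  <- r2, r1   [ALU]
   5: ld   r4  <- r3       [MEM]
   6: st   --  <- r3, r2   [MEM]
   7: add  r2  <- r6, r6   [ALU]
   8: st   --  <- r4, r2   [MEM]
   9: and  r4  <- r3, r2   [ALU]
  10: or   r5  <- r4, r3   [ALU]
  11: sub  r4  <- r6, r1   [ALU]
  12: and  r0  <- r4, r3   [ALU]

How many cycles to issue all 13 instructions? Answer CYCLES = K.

CYCLES = 9

#0 head=0: mul i0 no-port MUL/BR
#1 head=1: bne i1 no-port BR/MUL
#2 head=2: mul+st i2/i3 dual
#3 head=4: or i4 RAW r3
#4 head=5: ld i5 no-port MEM/MEM
#5 head=6: st+add i6/i7 dual
#6 head=8: st+and i8/i9 dual
#7 head=10: or+sub i10/i11 dual
#8 head=12: and i12 tail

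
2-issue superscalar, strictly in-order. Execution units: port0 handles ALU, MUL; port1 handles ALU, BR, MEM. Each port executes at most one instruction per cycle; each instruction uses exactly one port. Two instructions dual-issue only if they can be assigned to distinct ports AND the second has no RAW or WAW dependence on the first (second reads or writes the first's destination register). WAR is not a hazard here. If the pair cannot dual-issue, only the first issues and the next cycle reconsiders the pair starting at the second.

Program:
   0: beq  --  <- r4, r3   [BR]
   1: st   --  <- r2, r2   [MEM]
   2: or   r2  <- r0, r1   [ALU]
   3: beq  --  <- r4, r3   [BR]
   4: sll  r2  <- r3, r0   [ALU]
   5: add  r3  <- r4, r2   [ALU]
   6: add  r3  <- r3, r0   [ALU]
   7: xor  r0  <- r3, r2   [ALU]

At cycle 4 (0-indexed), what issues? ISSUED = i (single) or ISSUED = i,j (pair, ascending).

ISSUED = 6

#0 head=0: beq i0 no-port BR/MEM
#1 head=1: st or i1/i2 2-wide
#2 head=3: beq sll i3/i4 2-wide
#3 head=5: add i5 RAW+WAW r3
#4 head=6: add i6 RAW r3
#5 head=7: xor i7 tail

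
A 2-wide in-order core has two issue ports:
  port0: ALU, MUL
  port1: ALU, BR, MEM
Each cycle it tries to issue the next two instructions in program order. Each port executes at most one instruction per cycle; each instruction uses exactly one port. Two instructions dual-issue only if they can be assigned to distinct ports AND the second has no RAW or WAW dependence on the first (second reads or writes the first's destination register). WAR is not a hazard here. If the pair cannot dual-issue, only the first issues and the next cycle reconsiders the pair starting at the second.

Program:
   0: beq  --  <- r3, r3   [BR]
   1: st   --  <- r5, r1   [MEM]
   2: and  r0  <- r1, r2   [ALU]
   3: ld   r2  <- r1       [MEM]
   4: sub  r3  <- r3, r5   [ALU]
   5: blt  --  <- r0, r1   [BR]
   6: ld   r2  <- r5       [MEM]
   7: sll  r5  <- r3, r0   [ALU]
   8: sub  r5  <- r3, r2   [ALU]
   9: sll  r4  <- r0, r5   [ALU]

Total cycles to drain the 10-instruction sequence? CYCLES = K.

  cy0 -> i0 (beq) no-port BR/MEM
  cy1 -> i1&i2 (st/and) 2-wide
  cy2 -> i3&i4 (ld/sub) 2-wide
  cy3 -> i5 (blt) no-port BR/MEM
  cy4 -> i6&i7 (ld/sll) 2-wide
  cy5 -> i8 (sub) RAW r5
  cy6 -> i9 (sll) tail

CYCLES = 7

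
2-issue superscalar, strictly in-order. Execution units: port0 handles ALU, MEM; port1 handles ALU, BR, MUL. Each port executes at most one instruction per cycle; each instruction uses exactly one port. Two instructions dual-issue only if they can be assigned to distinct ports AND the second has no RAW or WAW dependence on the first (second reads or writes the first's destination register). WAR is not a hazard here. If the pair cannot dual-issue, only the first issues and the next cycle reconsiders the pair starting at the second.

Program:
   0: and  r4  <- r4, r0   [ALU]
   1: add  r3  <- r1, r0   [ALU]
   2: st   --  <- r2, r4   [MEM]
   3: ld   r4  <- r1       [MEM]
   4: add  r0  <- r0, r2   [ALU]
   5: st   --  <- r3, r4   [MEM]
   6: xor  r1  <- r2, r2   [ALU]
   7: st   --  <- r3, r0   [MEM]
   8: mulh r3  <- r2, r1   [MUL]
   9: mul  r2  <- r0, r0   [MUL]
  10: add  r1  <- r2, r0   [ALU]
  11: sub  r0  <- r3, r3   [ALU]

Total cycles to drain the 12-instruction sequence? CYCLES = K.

CYCLES = 7

0. and.ALU;add.ALU @i0/i1  | 2-wide
1. st.MEM @i2  | no-port MEM/MEM
2. ld.MEM;add.ALU @i3/i4  | 2-wide
3. st.MEM;xor.ALU @i5/i6  | 2-wide
4. st.MEM;mulh.MUL @i7/i8  | 2-wide
5. mul.MUL @i9  | RAW r2
6. add.ALU;sub.ALU @i10/i11  | 2-wide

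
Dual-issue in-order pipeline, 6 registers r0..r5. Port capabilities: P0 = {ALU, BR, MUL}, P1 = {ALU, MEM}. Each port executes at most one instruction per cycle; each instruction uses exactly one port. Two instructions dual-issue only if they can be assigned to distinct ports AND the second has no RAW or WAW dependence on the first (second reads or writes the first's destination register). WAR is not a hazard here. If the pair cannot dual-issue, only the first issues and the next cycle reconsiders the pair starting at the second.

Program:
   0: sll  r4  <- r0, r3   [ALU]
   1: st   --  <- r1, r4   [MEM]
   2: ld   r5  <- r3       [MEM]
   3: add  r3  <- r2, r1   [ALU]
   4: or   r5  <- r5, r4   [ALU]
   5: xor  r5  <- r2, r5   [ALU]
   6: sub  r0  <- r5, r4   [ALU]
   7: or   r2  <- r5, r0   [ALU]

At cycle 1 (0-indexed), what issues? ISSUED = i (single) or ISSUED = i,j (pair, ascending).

ISSUED = 1

#0 head=0: sll.ALU i0 RAW r4
#1 head=1: st.MEM i1 no-port MEM/MEM
#2 head=2: ld.MEM/add.ALU i2&i3 dual
#3 head=4: or.ALU i4 RAW+WAW r5
#4 head=5: xor.ALU i5 RAW r5
#5 head=6: sub.ALU i6 RAW r0
#6 head=7: or.ALU i7 tail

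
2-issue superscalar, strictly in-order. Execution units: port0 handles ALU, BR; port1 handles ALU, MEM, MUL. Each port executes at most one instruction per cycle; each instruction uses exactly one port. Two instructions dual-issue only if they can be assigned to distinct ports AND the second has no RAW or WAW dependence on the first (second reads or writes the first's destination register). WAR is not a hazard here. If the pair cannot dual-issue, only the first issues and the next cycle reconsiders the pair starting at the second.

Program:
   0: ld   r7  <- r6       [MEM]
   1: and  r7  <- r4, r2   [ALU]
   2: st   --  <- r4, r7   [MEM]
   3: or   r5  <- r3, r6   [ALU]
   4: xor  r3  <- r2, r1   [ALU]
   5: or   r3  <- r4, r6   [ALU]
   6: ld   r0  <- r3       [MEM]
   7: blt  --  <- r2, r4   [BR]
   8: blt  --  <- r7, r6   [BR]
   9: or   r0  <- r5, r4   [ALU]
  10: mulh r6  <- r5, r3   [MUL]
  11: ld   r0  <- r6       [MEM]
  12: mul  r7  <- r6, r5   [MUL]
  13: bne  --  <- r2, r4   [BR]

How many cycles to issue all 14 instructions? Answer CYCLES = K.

CYCLES = 10

t=0 i0:ld.MEM ; WAW r7
t=1 i1:and.ALU ; RAW r7
t=2 i2/i3:st.MEM/or.ALU ; 2-wide
t=3 i4:xor.ALU ; WAW r3
t=4 i5:or.ALU ; RAW r3
t=5 i6/i7:ld.MEM/blt.BR ; 2-wide
t=6 i8/i9:blt.BR/or.ALU ; 2-wide
t=7 i10:mulh.MUL ; no-port MUL/MEM
t=8 i11:ld.MEM ; no-port MEM/MUL
t=9 i12/i13:mul.MUL/bne.BR ; 2-wide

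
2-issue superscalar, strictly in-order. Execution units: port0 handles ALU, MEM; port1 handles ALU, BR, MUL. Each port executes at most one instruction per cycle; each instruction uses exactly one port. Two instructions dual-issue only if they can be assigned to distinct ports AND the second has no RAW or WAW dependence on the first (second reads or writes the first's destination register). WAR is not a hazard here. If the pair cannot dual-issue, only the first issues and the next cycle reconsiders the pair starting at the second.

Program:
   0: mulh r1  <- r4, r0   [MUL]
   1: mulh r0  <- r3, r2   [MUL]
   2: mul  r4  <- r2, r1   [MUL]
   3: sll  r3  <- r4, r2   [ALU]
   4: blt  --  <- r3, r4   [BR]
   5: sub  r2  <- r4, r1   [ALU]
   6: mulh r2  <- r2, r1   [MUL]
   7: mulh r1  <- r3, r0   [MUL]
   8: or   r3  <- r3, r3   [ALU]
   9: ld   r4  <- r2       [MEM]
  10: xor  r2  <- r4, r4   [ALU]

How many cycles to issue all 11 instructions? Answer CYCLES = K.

#0 head=0: mulh.MUL i0 no-port MUL/MUL
#1 head=1: mulh.MUL i1 no-port MUL/MUL
#2 head=2: mul.MUL i2 RAW r4
#3 head=3: sll.ALU i3 RAW r3
#4 head=4: blt.BR sub.ALU i4&i5 dual
#5 head=6: mulh.MUL i6 no-port MUL/MUL
#6 head=7: mulh.MUL or.ALU i7&i8 dual
#7 head=9: ld.MEM i9 RAW r4
#8 head=10: xor.ALU i10 tail

CYCLES = 9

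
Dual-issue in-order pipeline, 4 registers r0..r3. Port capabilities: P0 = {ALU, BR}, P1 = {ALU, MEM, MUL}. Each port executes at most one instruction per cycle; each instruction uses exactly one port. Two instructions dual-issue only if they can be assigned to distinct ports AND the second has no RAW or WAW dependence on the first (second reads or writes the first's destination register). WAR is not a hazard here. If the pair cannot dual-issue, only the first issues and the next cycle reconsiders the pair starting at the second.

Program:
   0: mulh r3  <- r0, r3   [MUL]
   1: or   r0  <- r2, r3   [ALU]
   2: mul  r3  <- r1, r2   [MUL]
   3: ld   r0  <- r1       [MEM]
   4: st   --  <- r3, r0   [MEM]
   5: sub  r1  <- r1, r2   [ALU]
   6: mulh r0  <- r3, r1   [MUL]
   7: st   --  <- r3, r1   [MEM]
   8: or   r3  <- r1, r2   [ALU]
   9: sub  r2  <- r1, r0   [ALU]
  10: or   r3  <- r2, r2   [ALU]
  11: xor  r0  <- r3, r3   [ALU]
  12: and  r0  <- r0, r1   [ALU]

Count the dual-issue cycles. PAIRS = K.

PAIRS = 3

0. mulh.MUL @i0  | RAW r3
1. or.ALU;mul.MUL @i1,i2  | dual
2. ld.MEM @i3  | no-port MEM/MEM
3. st.MEM;sub.ALU @i4,i5  | dual
4. mulh.MUL @i6  | no-port MUL/MEM
5. st.MEM;or.ALU @i7,i8  | dual
6. sub.ALU @i9  | RAW r2
7. or.ALU @i10  | RAW r3
8. xor.ALU @i11  | RAW+WAW r0
9. and.ALU @i12  | tail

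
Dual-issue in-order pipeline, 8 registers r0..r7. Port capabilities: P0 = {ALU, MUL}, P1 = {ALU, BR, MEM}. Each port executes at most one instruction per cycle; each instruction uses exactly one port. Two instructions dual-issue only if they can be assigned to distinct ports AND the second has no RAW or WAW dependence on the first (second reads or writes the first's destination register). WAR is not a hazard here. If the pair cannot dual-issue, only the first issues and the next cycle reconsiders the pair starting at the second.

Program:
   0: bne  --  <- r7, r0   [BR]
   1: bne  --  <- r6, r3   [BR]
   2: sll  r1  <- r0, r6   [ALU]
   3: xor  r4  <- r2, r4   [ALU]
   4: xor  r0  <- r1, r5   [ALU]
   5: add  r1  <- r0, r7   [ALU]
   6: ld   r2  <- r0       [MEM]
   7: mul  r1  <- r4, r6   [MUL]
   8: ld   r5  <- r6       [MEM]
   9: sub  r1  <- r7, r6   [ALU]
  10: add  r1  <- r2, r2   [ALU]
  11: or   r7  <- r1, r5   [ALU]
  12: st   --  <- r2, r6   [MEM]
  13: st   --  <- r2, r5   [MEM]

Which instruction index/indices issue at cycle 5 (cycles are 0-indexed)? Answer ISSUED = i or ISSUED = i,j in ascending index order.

#0 head=0: bne.BR i0 no-port BR/BR
#1 head=1: bne.BR/sll.ALU i1,i2 pair
#2 head=3: xor.ALU/xor.ALU i3,i4 pair
#3 head=5: add.ALU/ld.MEM i5,i6 pair
#4 head=7: mul.MUL/ld.MEM i7,i8 pair
#5 head=9: sub.ALU i9 WAW r1
#6 head=10: add.ALU i10 RAW r1
#7 head=11: or.ALU/st.MEM i11,i12 pair
#8 head=13: st.MEM i13 tail

ISSUED = 9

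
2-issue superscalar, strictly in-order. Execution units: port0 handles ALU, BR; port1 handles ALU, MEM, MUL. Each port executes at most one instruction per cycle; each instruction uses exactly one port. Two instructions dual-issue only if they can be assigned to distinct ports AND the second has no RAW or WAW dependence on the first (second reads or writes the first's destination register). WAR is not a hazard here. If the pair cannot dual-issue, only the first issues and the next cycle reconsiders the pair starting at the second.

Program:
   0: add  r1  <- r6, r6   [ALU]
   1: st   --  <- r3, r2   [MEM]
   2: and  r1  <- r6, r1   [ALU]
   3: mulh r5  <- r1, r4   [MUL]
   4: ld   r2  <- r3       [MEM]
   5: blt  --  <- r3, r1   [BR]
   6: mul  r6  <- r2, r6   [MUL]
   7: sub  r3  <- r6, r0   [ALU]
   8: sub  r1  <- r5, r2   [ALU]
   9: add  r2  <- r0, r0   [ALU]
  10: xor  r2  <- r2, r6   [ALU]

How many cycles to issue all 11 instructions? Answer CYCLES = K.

0. add.ALU st.MEM @i0+i1  | pair
1. and.ALU @i2  | RAW r1
2. mulh.MUL @i3  | no-port MUL/MEM
3. ld.MEM blt.BR @i4+i5  | pair
4. mul.MUL @i6  | RAW r6
5. sub.ALU sub.ALU @i7+i8  | pair
6. add.ALU @i9  | RAW+WAW r2
7. xor.ALU @i10  | tail

CYCLES = 8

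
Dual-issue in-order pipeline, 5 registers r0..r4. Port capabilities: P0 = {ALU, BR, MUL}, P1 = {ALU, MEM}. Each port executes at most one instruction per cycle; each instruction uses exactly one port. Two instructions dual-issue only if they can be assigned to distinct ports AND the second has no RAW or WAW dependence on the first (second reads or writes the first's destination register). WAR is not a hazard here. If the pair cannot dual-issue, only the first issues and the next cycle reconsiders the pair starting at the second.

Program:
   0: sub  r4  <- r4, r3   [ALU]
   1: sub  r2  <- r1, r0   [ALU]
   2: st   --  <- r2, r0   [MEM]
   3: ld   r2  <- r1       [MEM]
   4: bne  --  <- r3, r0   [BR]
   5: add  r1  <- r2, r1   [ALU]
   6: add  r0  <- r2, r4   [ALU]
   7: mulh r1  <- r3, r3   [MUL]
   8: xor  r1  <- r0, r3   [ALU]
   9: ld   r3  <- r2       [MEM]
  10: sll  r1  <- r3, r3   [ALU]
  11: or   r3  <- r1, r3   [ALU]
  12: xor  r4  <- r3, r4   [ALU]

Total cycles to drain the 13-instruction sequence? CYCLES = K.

CYCLES = 9

c0: i0+i1 sub/sub  dual
c1: i2 st  no-port MEM/MEM
c2: i3+i4 ld/bne  dual
c3: i5+i6 add/add  dual
c4: i7 mulh  WAW r1
c5: i8+i9 xor/ld  dual
c6: i10 sll  RAW r1
c7: i11 or  RAW r3
c8: i12 xor  tail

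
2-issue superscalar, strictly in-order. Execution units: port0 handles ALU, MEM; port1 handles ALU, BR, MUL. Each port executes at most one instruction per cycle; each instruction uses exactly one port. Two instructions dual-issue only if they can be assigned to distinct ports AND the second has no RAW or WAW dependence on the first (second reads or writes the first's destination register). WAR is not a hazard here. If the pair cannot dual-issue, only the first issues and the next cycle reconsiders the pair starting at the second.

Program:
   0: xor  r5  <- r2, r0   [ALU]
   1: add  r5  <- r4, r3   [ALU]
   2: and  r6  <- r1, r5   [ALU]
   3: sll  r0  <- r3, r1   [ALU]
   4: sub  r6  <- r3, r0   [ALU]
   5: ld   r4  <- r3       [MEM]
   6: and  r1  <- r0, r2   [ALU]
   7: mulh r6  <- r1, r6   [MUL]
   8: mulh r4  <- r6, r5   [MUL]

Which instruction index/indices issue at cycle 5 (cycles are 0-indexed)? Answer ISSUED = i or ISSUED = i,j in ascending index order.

#0 head=0: xor i0 WAW r5
#1 head=1: add i1 RAW r5
#2 head=2: and;sll i2/i3 dual
#3 head=4: sub;ld i4/i5 dual
#4 head=6: and i6 RAW r1
#5 head=7: mulh i7 no-port MUL/MUL
#6 head=8: mulh i8 tail

ISSUED = 7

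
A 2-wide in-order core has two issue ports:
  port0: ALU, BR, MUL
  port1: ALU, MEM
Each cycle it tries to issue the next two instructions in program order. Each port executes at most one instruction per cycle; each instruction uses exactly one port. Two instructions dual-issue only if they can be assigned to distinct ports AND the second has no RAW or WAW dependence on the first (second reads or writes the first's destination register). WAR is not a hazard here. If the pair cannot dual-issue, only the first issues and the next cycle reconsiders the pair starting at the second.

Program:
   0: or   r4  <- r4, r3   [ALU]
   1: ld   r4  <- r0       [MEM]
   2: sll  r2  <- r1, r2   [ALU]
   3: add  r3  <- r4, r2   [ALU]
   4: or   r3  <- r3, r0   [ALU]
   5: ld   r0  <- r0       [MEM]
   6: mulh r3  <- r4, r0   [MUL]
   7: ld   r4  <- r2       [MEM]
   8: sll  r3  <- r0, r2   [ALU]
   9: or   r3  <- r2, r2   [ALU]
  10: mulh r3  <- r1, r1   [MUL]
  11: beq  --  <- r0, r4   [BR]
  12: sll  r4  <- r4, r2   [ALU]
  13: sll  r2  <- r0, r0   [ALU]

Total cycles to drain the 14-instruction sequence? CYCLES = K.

t=0 i0:or.ALU ; WAW r4
t=1 i1&i2:ld.MEM;sll.ALU ; dual
t=2 i3:add.ALU ; RAW+WAW r3
t=3 i4&i5:or.ALU;ld.MEM ; dual
t=4 i6&i7:mulh.MUL;ld.MEM ; dual
t=5 i8:sll.ALU ; WAW r3
t=6 i9:or.ALU ; WAW r3
t=7 i10:mulh.MUL ; no-port MUL/BR
t=8 i11&i12:beq.BR;sll.ALU ; dual
t=9 i13:sll.ALU ; tail

CYCLES = 10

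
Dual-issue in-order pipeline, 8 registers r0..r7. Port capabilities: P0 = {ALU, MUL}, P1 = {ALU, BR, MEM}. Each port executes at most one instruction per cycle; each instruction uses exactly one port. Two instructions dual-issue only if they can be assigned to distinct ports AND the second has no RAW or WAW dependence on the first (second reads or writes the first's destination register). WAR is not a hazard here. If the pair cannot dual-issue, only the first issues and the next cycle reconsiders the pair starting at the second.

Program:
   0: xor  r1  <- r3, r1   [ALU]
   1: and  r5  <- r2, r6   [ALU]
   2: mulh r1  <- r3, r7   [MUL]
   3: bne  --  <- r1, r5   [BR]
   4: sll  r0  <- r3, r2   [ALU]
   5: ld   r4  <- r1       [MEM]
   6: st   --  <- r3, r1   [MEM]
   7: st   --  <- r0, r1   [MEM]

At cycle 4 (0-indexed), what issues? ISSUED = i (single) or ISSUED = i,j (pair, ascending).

  cy0 -> i0&i1 (xor and) pair
  cy1 -> i2 (mulh) RAW r1
  cy2 -> i3&i4 (bne sll) pair
  cy3 -> i5 (ld) no-port MEM/MEM
  cy4 -> i6 (st) no-port MEM/MEM
  cy5 -> i7 (st) tail

ISSUED = 6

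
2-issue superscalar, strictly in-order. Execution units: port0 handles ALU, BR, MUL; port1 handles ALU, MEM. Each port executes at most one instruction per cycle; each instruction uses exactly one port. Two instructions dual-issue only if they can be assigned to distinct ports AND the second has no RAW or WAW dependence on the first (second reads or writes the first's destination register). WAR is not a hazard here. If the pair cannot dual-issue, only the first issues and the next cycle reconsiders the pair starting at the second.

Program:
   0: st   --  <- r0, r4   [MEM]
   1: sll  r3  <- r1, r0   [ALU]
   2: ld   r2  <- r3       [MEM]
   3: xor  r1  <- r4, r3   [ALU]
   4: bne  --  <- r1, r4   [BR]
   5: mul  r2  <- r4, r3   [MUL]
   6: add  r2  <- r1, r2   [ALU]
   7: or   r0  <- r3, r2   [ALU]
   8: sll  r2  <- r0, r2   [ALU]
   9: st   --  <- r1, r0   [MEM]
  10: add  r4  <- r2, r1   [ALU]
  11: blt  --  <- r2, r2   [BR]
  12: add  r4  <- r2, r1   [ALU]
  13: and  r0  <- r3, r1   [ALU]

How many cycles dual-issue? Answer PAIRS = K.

#0 head=0: st.MEM;sll.ALU i0,i1 pair
#1 head=2: ld.MEM;xor.ALU i2,i3 pair
#2 head=4: bne.BR i4 no-port BR/MUL
#3 head=5: mul.MUL i5 RAW+WAW r2
#4 head=6: add.ALU i6 RAW r2
#5 head=7: or.ALU i7 RAW r0
#6 head=8: sll.ALU;st.MEM i8,i9 pair
#7 head=10: add.ALU;blt.BR i10,i11 pair
#8 head=12: add.ALU;and.ALU i12,i13 pair

PAIRS = 5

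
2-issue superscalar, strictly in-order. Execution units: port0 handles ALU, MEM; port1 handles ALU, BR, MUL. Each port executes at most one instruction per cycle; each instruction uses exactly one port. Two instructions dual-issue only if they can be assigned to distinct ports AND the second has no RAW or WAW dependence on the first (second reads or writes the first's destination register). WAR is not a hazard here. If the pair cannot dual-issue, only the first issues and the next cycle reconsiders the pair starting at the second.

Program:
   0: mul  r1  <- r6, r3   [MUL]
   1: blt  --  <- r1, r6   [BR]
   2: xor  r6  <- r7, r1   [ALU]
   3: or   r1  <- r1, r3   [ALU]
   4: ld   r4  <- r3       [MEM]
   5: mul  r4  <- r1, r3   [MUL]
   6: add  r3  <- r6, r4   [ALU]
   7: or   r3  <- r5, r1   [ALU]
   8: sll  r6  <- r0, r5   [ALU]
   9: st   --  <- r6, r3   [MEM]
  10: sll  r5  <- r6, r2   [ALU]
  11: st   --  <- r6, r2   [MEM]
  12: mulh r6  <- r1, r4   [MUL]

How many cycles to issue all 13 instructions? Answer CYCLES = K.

CYCLES = 8

t=0 i0:mul ; no-port MUL/BR
t=1 i1+i2:blt/xor ; dual
t=2 i3+i4:or/ld ; dual
t=3 i5:mul ; RAW r4
t=4 i6:add ; WAW r3
t=5 i7+i8:or/sll ; dual
t=6 i9+i10:st/sll ; dual
t=7 i11+i12:st/mulh ; dual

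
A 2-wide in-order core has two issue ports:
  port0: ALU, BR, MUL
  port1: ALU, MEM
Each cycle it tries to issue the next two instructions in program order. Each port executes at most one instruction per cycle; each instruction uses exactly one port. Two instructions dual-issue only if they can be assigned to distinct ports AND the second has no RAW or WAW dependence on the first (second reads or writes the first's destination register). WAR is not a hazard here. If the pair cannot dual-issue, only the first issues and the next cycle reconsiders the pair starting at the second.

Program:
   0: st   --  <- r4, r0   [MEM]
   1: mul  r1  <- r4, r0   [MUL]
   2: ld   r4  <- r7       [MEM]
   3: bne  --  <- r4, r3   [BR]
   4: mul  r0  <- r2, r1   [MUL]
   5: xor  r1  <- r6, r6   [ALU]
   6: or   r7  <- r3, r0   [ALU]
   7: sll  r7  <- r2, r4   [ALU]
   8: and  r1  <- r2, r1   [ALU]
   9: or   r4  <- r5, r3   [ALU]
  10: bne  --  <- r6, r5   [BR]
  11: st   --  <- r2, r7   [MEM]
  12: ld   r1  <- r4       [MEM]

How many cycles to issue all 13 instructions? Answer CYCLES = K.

CYCLES = 9

t=0 i0,i1:st mul ; pair
t=1 i2:ld ; RAW r4
t=2 i3:bne ; no-port BR/MUL
t=3 i4,i5:mul xor ; pair
t=4 i6:or ; WAW r7
t=5 i7,i8:sll and ; pair
t=6 i9,i10:or bne ; pair
t=7 i11:st ; no-port MEM/MEM
t=8 i12:ld ; tail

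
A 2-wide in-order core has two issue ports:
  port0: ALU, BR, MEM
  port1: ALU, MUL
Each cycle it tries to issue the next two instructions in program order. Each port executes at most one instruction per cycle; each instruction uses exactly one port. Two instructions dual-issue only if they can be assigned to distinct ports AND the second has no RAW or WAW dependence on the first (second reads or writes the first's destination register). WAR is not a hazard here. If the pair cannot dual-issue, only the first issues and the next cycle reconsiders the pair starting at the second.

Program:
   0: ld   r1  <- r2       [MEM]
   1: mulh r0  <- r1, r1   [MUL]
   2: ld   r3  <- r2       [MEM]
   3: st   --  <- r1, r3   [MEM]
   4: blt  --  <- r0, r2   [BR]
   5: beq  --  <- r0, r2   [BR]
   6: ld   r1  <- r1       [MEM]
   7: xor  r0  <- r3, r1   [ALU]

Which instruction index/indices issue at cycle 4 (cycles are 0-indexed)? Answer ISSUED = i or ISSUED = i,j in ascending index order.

  cy0 -> i0 (ld.MEM) RAW r1
  cy1 -> i1+i2 (mulh.MUL/ld.MEM) dual
  cy2 -> i3 (st.MEM) no-port MEM/BR
  cy3 -> i4 (blt.BR) no-port BR/BR
  cy4 -> i5 (beq.BR) no-port BR/MEM
  cy5 -> i6 (ld.MEM) RAW r1
  cy6 -> i7 (xor.ALU) tail

ISSUED = 5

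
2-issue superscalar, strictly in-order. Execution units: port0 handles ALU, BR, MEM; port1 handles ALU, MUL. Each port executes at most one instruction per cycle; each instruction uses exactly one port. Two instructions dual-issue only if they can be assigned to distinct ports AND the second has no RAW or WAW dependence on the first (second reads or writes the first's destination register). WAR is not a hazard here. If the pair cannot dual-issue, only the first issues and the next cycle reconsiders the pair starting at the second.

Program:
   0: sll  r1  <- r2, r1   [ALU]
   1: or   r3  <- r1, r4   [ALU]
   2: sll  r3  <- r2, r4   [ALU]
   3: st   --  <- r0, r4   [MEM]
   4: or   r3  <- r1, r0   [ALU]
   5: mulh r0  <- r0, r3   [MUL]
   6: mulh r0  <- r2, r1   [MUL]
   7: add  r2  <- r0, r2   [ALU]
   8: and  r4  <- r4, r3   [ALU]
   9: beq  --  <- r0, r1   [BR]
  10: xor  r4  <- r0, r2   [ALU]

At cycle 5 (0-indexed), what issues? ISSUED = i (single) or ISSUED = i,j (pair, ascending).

[0] i0  sll.ALU  -- RAW r1
[1] i1  or.ALU  -- WAW r3
[2] i2+i3  sll.ALU st.MEM  -- pair
[3] i4  or.ALU  -- RAW r3
[4] i5  mulh.MUL  -- no-port MUL/MUL
[5] i6  mulh.MUL  -- RAW r0
[6] i7+i8  add.ALU and.ALU  -- pair
[7] i9+i10  beq.BR xor.ALU  -- pair

ISSUED = 6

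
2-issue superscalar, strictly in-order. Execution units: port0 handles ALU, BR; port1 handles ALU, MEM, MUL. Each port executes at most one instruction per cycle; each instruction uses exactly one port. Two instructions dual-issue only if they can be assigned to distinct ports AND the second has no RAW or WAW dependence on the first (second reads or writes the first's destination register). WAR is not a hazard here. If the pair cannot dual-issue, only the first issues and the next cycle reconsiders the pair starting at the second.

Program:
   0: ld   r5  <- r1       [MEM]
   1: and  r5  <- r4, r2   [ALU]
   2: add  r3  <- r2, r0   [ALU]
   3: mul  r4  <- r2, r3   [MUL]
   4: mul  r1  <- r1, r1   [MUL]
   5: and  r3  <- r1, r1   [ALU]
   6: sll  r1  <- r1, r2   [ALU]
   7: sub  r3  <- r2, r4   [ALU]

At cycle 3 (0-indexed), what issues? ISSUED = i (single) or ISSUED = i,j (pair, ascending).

#0 head=0: ld.MEM i0 WAW r5
#1 head=1: and.ALU;add.ALU i1/i2 dual
#2 head=3: mul.MUL i3 no-port MUL/MUL
#3 head=4: mul.MUL i4 RAW r1
#4 head=5: and.ALU;sll.ALU i5/i6 dual
#5 head=7: sub.ALU i7 tail

ISSUED = 4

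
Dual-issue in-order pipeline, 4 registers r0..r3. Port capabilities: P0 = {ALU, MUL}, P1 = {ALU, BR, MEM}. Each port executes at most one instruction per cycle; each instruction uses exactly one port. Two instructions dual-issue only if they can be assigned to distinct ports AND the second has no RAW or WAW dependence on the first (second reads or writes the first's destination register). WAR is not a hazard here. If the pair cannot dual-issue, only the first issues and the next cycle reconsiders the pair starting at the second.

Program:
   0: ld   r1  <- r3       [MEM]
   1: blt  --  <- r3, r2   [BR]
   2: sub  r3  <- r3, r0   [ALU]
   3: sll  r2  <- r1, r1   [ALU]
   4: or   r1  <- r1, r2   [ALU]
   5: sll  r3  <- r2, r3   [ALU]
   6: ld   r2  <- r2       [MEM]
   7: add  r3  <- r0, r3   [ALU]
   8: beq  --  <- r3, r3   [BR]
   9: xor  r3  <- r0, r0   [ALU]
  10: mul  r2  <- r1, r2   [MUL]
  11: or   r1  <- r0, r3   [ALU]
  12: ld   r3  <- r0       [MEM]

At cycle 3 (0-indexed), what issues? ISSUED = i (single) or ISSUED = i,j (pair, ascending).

ISSUED = 4,5

0. ld.MEM @i0  | no-port MEM/BR
1. blt.BR sub.ALU @i1+i2  | pair
2. sll.ALU @i3  | RAW r2
3. or.ALU sll.ALU @i4+i5  | pair
4. ld.MEM add.ALU @i6+i7  | pair
5. beq.BR xor.ALU @i8+i9  | pair
6. mul.MUL or.ALU @i10+i11  | pair
7. ld.MEM @i12  | tail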